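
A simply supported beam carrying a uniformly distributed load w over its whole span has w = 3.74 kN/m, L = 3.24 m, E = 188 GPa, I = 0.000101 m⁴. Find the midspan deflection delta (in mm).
Model: a simply supported beam carrying a uniformly distributed load w over its whole span, so delta = (5·w·L^4) / (384·E·I).
Convert to SI units:
  w = 3.74 kN/m = 3740 N/m
  E = 188 GPa = 1.88 × 10¹¹ Pa
Substitute:
  delta = (5 × 3740 × 3.24^4) / (384 × (1.88 × 10¹¹) × 0.000101)
  delta = 0.0002826 m
Convert: delta = 0.0002826 m = 0.2826 mm
Final answer: delta = 0.2826 mm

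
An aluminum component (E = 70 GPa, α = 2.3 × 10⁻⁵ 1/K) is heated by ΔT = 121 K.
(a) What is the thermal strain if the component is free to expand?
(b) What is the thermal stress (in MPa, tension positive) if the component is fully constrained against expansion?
(a) Free thermal strain ε_th = α·ΔT = (2.3 × 10⁻⁵) × 121 = 0.002783
(b) Fully constrained, the expansion is suppressed, so σ = -E·α·ΔT. Convert E = 70 GPa = 7 × 10¹⁰ Pa.
  σ = -(7 × 10¹⁰) × (2.3 × 10⁻⁵) × 121 = -1.948 × 10⁸ Pa = -194.8 MPa (compressive)
Final answer: (a) ε_th = 0.002783, (b) σ = -194.8 MPa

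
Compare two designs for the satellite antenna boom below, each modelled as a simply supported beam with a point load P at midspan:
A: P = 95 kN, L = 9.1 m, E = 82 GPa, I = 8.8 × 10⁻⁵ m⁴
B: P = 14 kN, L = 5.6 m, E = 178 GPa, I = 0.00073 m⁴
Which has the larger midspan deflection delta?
Model: a simply supported beam with a point load P at midspan, so delta = (P·L^3) / (48·E·I) (SI units).
  A: delta = (95000 × 9.1^3) / (48 × (8.2 × 10¹⁰) × (8.8 × 10⁻⁵)) = 0.2067 m = 206.7 mm
  B: delta = (14000 × 5.6^3) / (48 × (1.78 × 10¹¹) × 0.00073) = 0.0003942 m = 0.3942 mm
206.7 mm > 0.3942 mm, so A is larger.
Final answer: A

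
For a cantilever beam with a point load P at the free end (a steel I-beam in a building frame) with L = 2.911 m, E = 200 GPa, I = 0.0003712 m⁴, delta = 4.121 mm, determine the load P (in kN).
Model: a cantilever beam with a point load P at the free end, so delta = (P·L^3) / (3·E·I).
Solve for P: P = (3·delta·E·I) / L^3.
Convert to SI units:
  E = 200 GPa = 2 × 10¹¹ Pa
  delta = 4.121 mm = 0.004121 m
Substitute:
  P = (3 × 0.004121 × (2 × 10¹¹) × 0.0003712) / 2.911^3
  P = 37210 N
Convert: P = 37210 N = 37.21 kN
Final answer: P = 37.21 kN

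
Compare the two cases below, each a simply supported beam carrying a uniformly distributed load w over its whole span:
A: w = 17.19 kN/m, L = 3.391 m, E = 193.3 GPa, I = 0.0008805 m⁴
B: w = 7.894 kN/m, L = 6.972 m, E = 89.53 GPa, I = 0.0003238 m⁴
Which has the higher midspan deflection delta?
Model: a simply supported beam carrying a uniformly distributed load w over its whole span, so delta = (5·w·L^4) / (384·E·I) (SI units).
  A: delta = (5 × 17190 × 3.391^4) / (384 × (1.933 × 10¹¹) × 0.0008805) = 0.0001739 m = 0.1739 mm
  B: delta = (5 × 7894 × 6.972^4) / (384 × (8.953 × 10¹⁰) × 0.0003238) = 0.008378 m = 8.378 mm
8.378 mm > 0.1739 mm, so B is larger.
Final answer: B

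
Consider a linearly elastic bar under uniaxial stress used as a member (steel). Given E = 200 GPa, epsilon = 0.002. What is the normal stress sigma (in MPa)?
Model: a linearly elastic bar under uniaxial stress, so sigma = E·epsilon.
Convert to SI units:
  E = 200 GPa = 2 × 10¹¹ Pa
Substitute:
  sigma = (2 × 10¹¹) × 0.002
  sigma = 4 × 10⁸ Pa
Convert: sigma = 4 × 10⁸ Pa = 400 MPa
Final answer: sigma = 400 MPa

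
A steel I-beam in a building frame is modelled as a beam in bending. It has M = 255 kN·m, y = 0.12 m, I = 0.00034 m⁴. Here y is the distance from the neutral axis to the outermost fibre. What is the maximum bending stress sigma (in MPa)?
Model: a beam in bending, so sigma = (M·y) / I.
Convert to SI units:
  M = 255 kN·m = 255000 N·m
Substitute:
  sigma = (255000 × 0.12) / 0.00034
  sigma = 9 × 10⁷ Pa
Convert: sigma = 9 × 10⁷ Pa = 90 MPa
Final answer: sigma = 90 MPa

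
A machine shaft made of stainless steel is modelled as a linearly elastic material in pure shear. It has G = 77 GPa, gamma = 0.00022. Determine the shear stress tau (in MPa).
Model: a linearly elastic material in pure shear, so tau = G·gamma.
Convert to SI units:
  G = 77 GPa = 7.7 × 10¹⁰ Pa
Substitute:
  tau = (7.7 × 10¹⁰) × 0.00022
  tau = 1.694 × 10⁷ Pa
Convert: tau = 1.694 × 10⁷ Pa = 16.94 MPa
Final answer: tau = 16.94 MPa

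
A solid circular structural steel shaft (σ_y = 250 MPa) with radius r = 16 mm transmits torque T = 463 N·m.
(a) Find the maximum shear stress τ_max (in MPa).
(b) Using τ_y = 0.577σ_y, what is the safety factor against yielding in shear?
(a) For a solid circular shaft, τ_max = T·r/J with J = π·r^4/2, i.e. τ_max = 2·T / (π·r^3). Convert r = 16 mm = 0.016 m.
  τ_max = (2 × 463) / (π × 0.016^3) = 7.196 × 10⁷ Pa = 71.96 MPa
(b) τ_y = 0.577 × 250 = 144.25 MPa
  SF = τ_y/τ_max = 144.25 / 71.96 = 2.005
Final answer: (a) τ_max = 71.96 MPa, (b) SF = 2.005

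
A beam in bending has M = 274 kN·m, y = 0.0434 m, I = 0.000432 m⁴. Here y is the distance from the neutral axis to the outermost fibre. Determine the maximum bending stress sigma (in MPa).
Model: a beam in bending, so sigma = (M·y) / I.
Convert to SI units:
  M = 274 kN·m = 274000 N·m
Substitute:
  sigma = (274000 × 0.0434) / 0.000432
  sigma = 2.753 × 10⁷ Pa
Convert: sigma = 2.753 × 10⁷ Pa = 27.53 MPa
Final answer: sigma = 27.53 MPa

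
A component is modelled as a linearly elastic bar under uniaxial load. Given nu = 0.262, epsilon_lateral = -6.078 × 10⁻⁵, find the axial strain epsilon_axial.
Model: a linearly elastic bar under uniaxial load, so epsilon_lateral = -nu·epsilon_axial.
Solve for epsilon_axial: epsilon_axial = -epsilon_lateral / nu.
Substitute:
  epsilon_axial = -(-6.078 × 10⁻⁵) / 0.262
  epsilon_axial = 0.000232
Final answer: epsilon_axial = 0.000232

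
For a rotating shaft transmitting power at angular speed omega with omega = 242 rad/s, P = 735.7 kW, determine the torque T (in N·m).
Model: a rotating shaft transmitting power at angular speed omega, so P = T·omega.
Solve for T: T = P / omega.
Convert to SI units:
  P = 735.7 kW = 735700 W
Substitute:
  T = 735700 / 242
  T = 3040 N·m
Final answer: T = 3040 N·m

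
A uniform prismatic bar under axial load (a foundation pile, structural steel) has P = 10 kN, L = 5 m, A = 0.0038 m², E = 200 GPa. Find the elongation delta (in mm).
Model: a uniform prismatic bar under axial load, so delta = (P·L) / (A·E).
Convert to SI units:
  P = 10 kN = 10000 N
  E = 200 GPa = 2 × 10¹¹ Pa
Substitute:
  delta = (10000 × 5) / (0.0038 × (2 × 10¹¹))
  delta = 6.579 × 10⁻⁵ m
Convert: delta = 6.579 × 10⁻⁵ m = 0.06579 mm
Final answer: delta = 0.06579 mm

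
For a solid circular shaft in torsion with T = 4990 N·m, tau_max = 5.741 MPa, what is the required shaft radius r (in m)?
Model: a solid circular shaft in torsion, so tau_max = (2·T) / (π·r^3).
Solve for r: r = ((2·T) / (π·tau_max))^(1/3).
Convert to SI units:
  tau_max = 5.741 MPa = 5.741 × 10⁶ Pa
Substitute:
  r = ((2 × 4990) / (π × (5.741 × 10⁶)))^(1/3)
  r = 0.0821 m
Final answer: r = 0.0821 m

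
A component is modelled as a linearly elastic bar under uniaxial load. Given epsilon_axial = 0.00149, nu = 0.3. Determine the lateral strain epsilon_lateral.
Model: a linearly elastic bar under uniaxial load, so epsilon_lateral = -nu·epsilon_axial.
Substitute:
  epsilon_lateral = -(0.3 × 0.00149)
  epsilon_lateral = -0.000447
Final answer: epsilon_lateral = -0.000447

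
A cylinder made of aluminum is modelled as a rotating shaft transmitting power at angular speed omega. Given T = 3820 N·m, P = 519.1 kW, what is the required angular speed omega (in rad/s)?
Model: a rotating shaft transmitting power at angular speed omega, so P = T·omega.
Solve for omega: omega = P / T.
Convert to SI units:
  P = 519.1 kW = 519100 W
Substitute:
  omega = 519100 / 3820
  omega = 135.9 rad/s
Final answer: omega = 135.9 rad/s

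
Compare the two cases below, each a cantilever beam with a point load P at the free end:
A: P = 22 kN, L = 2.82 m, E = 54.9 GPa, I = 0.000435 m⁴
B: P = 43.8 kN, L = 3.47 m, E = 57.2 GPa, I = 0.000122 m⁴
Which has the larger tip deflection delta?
Model: a cantilever beam with a point load P at the free end, so delta = (P·L^3) / (3·E·I) (SI units).
  A: delta = (22000 × 2.82^3) / (3 × (5.49 × 10¹⁰) × 0.000435) = 0.006886 m = 6.886 mm
  B: delta = (43800 × 3.47^3) / (3 × (5.72 × 10¹⁰) × 0.000122) = 0.08741 m = 87.41 mm
87.41 mm > 6.886 mm, so B is larger.
Final answer: B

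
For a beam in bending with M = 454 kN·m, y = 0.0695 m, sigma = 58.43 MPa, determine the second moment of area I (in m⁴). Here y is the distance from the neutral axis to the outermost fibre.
Model: a beam in bending, so sigma = (M·y) / I.
Solve for I: I = (M·y) / sigma.
Convert to SI units:
  M = 454 kN·m = 454000 N·m
  sigma = 58.43 MPa = 5.843 × 10⁷ Pa
Substitute:
  I = (454000 × 0.0695) / (5.843 × 10⁷)
  I = 0.00054 m⁴
Final answer: I = 0.00054 m⁴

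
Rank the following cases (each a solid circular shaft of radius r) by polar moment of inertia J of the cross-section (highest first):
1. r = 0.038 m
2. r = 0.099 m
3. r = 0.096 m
Model: a solid circular shaft of radius r, so J = (π·r^4) / 2 (SI units).
  Case 1: J = (π × 0.038^4) / 2 = 3.275 × 10⁻⁶ m⁴
  Case 2: J = (π × 0.099^4) / 2 = 0.0001509 m⁴
  Case 3: J = (π × 0.096^4) / 2 = 0.0001334 m⁴
Ordering: 0.0001509 m⁴ (case 2) > 0.0001334 m⁴ (case 3) > 3.275 × 10⁻⁶ m⁴ (case 1)
Final answer: 2, 3, 1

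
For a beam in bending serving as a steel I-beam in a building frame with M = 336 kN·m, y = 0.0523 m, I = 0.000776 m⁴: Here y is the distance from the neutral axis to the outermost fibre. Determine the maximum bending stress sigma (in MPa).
Model: a beam in bending, so sigma = (M·y) / I.
Convert to SI units:
  M = 336 kN·m = 336000 N·m
Substitute:
  sigma = (336000 × 0.0523) / 0.000776
  sigma = 2.265 × 10⁷ Pa
Convert: sigma = 2.265 × 10⁷ Pa = 22.65 MPa
Final answer: sigma = 22.65 MPa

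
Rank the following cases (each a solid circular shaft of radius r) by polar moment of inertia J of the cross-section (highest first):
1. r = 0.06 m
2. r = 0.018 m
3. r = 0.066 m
Model: a solid circular shaft of radius r, so J = (π·r^4) / 2 (SI units).
  Case 1: J = (π × 0.06^4) / 2 = 2.036 × 10⁻⁵ m⁴
  Case 2: J = (π × 0.018^4) / 2 = 1.649 × 10⁻⁷ m⁴
  Case 3: J = (π × 0.066^4) / 2 = 2.981 × 10⁻⁵ m⁴
Ordering: 2.981 × 10⁻⁵ m⁴ (case 3) > 2.036 × 10⁻⁵ m⁴ (case 1) > 1.649 × 10⁻⁷ m⁴ (case 2)
Final answer: 3, 1, 2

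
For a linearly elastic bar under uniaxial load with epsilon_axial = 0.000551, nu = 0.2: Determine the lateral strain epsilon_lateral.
Model: a linearly elastic bar under uniaxial load, so epsilon_lateral = -nu·epsilon_axial.
Substitute:
  epsilon_lateral = -(0.2 × 0.000551)
  epsilon_lateral = -0.0001102
Final answer: epsilon_lateral = -0.0001102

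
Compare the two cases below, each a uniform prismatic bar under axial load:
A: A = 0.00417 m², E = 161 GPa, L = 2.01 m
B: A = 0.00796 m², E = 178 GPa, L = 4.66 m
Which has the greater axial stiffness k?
Model: a uniform prismatic bar under axial load, so k = (A·E) / L (SI units).
  A: k = (0.00417 × (1.61 × 10¹¹)) / 2.01 = 3.34 × 10⁸ N/m = 334 MN/m
  B: k = (0.00796 × (1.78 × 10¹¹)) / 4.66 = 3.041 × 10⁸ N/m = 304.1 MN/m
334 MN/m > 304.1 MN/m, so A is larger.
Final answer: A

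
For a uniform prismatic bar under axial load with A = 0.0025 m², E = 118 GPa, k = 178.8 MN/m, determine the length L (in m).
Model: a uniform prismatic bar under axial load, so k = (A·E) / L.
Solve for L: L = (A·E) / k.
Convert to SI units:
  E = 118 GPa = 1.18 × 10¹¹ Pa
  k = 178.8 MN/m = 1.788 × 10⁸ N/m
Substitute:
  L = (0.0025 × (1.18 × 10¹¹)) / (1.788 × 10⁸)
  L = 1.65 m
Final answer: L = 1.65 m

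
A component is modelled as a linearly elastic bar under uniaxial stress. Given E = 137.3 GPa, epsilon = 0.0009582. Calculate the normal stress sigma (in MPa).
Model: a linearly elastic bar under uniaxial stress, so sigma = E·epsilon.
Convert to SI units:
  E = 137.3 GPa = 1.373 × 10¹¹ Pa
Substitute:
  sigma = (1.373 × 10¹¹) × 0.0009582
  sigma = 1.316 × 10⁸ Pa
Convert: sigma = 1.316 × 10⁸ Pa = 131.6 MPa
Final answer: sigma = 131.6 MPa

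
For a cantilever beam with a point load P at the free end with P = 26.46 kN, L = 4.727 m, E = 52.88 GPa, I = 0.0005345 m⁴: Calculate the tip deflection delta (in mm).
Model: a cantilever beam with a point load P at the free end, so delta = (P·L^3) / (3·E·I).
Convert to SI units:
  P = 26.46 kN = 26460 N
  E = 52.88 GPa = 5.288 × 10¹⁰ Pa
Substitute:
  delta = (26460 × 4.727^3) / (3 × (5.288 × 10¹⁰) × 0.0005345)
  delta = 0.03296 m
Convert: delta = 0.03296 m = 32.96 mm
Final answer: delta = 32.96 mm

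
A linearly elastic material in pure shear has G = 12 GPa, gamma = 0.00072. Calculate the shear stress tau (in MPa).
Model: a linearly elastic material in pure shear, so tau = G·gamma.
Convert to SI units:
  G = 12 GPa = 1.2 × 10¹⁰ Pa
Substitute:
  tau = (1.2 × 10¹⁰) × 0.00072
  tau = 8.64 × 10⁶ Pa
Convert: tau = 8.64 × 10⁶ Pa = 8.64 MPa
Final answer: tau = 8.64 MPa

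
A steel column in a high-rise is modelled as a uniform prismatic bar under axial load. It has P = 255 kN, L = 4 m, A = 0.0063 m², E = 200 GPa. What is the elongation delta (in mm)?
Model: a uniform prismatic bar under axial load, so delta = (P·L) / (A·E).
Convert to SI units:
  P = 255 kN = 255000 N
  E = 200 GPa = 2 × 10¹¹ Pa
Substitute:
  delta = (255000 × 4) / (0.0063 × (2 × 10¹¹))
  delta = 0.0008095 m
Convert: delta = 0.0008095 m = 0.8095 mm
Final answer: delta = 0.8095 mm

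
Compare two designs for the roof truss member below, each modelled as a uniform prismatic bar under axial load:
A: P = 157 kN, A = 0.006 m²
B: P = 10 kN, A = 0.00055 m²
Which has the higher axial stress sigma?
Model: a uniform prismatic bar under axial load, so sigma = P / A (SI units).
  A: sigma = 157000 / 0.006 = 2.617 × 10⁷ Pa = 26.17 MPa
  B: sigma = 10000 / 0.00055 = 1.818 × 10⁷ Pa = 18.18 MPa
26.17 MPa > 18.18 MPa, so A is larger.
Final answer: A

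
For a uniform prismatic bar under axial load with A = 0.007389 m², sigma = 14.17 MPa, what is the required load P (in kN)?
Model: a uniform prismatic bar under axial load, so sigma = P / A.
Solve for P: P = sigma·A.
Convert to SI units:
  sigma = 14.17 MPa = 1.417 × 10⁷ Pa
Substitute:
  P = (1.417 × 10⁷) × 0.007389
  P = 104700 N
Convert: P = 104700 N = 104.7 kN
Final answer: P = 104.7 kN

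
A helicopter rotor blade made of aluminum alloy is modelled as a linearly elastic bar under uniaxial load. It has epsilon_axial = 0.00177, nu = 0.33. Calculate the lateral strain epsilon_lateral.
Model: a linearly elastic bar under uniaxial load, so epsilon_lateral = -nu·epsilon_axial.
Substitute:
  epsilon_lateral = -(0.33 × 0.00177)
  epsilon_lateral = -0.0005841
Final answer: epsilon_lateral = -0.0005841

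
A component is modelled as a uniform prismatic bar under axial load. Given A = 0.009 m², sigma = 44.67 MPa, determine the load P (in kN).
Model: a uniform prismatic bar under axial load, so sigma = P / A.
Solve for P: P = sigma·A.
Convert to SI units:
  sigma = 44.67 MPa = 4.467 × 10⁷ Pa
Substitute:
  P = (4.467 × 10⁷) × 0.009
  P = 402000 N
Convert: P = 402000 N = 402 kN
Final answer: P = 402 kN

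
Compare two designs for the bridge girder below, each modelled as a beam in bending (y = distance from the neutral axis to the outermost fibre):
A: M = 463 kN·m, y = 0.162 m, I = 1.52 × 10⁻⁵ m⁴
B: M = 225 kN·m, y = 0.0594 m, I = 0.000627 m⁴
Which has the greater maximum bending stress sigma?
Model: a beam in bending (y = distance from the neutral axis to the outermost fibre), so sigma = (M·y) / I (SI units).
  A: sigma = (463000 × 0.162) / (1.52 × 10⁻⁵) = 4.935 × 10⁹ Pa = 4935 MPa
  B: sigma = (225000 × 0.0594) / 0.000627 = 2.132 × 10⁷ Pa = 21.32 MPa
4935 MPa > 21.32 MPa, so A is larger.
Final answer: A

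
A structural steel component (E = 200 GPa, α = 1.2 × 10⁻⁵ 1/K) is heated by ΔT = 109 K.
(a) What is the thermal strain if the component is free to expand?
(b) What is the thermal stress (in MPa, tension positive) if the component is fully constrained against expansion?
(a) Free thermal strain ε_th = α·ΔT = (1.2 × 10⁻⁵) × 109 = 0.001308
(b) Fully constrained, the expansion is suppressed, so σ = -E·α·ΔT. Convert E = 200 GPa = 2 × 10¹¹ Pa.
  σ = -(2 × 10¹¹) × (1.2 × 10⁻⁵) × 109 = -2.616 × 10⁸ Pa = -261.6 MPa (compressive)
Final answer: (a) ε_th = 0.001308, (b) σ = -261.6 MPa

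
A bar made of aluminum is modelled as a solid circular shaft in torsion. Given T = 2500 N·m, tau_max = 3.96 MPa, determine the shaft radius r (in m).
Model: a solid circular shaft in torsion, so tau_max = (2·T) / (π·r^3).
Solve for r: r = ((2·T) / (π·tau_max))^(1/3).
Convert to SI units:
  tau_max = 3.96 MPa = 3.96 × 10⁶ Pa
Substitute:
  r = ((2 × 2500) / (π × (3.96 × 10⁶)))^(1/3)
  r = 0.0738 m
Final answer: r = 0.0738 m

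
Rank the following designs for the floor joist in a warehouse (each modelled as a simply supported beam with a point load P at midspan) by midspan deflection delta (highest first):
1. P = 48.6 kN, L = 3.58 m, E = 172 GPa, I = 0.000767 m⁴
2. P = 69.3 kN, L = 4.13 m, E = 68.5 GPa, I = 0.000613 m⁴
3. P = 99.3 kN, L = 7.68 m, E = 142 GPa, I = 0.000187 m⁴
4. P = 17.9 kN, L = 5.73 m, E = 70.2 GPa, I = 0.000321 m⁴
Model: a simply supported beam with a point load P at midspan, so delta = (P·L^3) / (48·E·I) (SI units).
  Case 1: delta = (48600 × 3.58^3) / (48 × (1.72 × 10¹¹) × 0.000767) = 0.0003521 m = 0.3521 mm
  Case 2: delta = (69300 × 4.13^3) / (48 × (6.85 × 10¹⁰) × 0.000613) = 0.002422 m = 2.422 mm
  Case 3: delta = (99300 × 7.68^3) / (48 × (1.42 × 10¹¹) × 0.000187) = 0.03529 m = 35.29 mm
  Case 4: delta = (17900 × 5.73^3) / (48 × (7.02 × 10¹⁰) × 0.000321) = 0.003113 m = 3.113 mm
Ordering: 35.29 mm (case 3) > 3.113 mm (case 4) > 2.422 mm (case 2) > 0.3521 mm (case 1)
Final answer: 3, 4, 2, 1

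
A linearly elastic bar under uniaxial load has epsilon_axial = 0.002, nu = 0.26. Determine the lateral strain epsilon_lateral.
Model: a linearly elastic bar under uniaxial load, so epsilon_lateral = -nu·epsilon_axial.
Substitute:
  epsilon_lateral = -(0.26 × 0.002)
  epsilon_lateral = -0.00052
Final answer: epsilon_lateral = -0.00052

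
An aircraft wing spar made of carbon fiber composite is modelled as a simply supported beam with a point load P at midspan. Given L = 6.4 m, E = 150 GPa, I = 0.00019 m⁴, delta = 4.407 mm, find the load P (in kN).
Model: a simply supported beam with a point load P at midspan, so delta = (P·L^3) / (48·E·I).
Solve for P: P = (48·delta·E·I) / L^3.
Convert to SI units:
  E = 150 GPa = 1.5 × 10¹¹ Pa
  delta = 4.407 mm = 0.004407 m
Substitute:
  P = (48 × 0.004407 × (1.5 × 10¹¹) × 0.00019) / 6.4^3
  P = 23000 N
Convert: P = 23000 N = 23 kN
Final answer: P = 23 kN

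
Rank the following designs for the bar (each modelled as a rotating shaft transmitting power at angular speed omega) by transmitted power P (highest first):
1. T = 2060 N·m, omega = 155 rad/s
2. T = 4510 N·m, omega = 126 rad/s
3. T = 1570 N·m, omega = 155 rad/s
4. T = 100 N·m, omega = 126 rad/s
Model: a rotating shaft transmitting power at angular speed omega, so P = T·omega (SI units).
  Case 1: P = 2060 × 155 = 319300 W = 319.3 kW
  Case 2: P = 4510 × 126 = 568300 W = 568.3 kW
  Case 3: P = 1570 × 155 = 243400 W = 243.4 kW
  Case 4: P = 100 × 126 = 12600 W = 12.6 kW
Ordering: 568.3 kW (case 2) > 319.3 kW (case 1) > 243.4 kW (case 3) > 12.6 kW (case 4)
Final answer: 2, 1, 3, 4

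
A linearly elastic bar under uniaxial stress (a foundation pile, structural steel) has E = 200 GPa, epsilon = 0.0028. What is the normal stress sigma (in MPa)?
Model: a linearly elastic bar under uniaxial stress, so sigma = E·epsilon.
Convert to SI units:
  E = 200 GPa = 2 × 10¹¹ Pa
Substitute:
  sigma = (2 × 10¹¹) × 0.0028
  sigma = 5.6 × 10⁸ Pa
Convert: sigma = 5.6 × 10⁸ Pa = 560 MPa
Final answer: sigma = 560 MPa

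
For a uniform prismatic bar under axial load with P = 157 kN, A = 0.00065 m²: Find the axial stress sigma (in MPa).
Model: a uniform prismatic bar under axial load, so sigma = P / A.
Convert to SI units:
  P = 157 kN = 157000 N
Substitute:
  sigma = 157000 / 0.00065
  sigma = 2.415 × 10⁸ Pa
Convert: sigma = 2.415 × 10⁸ Pa = 241.5 MPa
Final answer: sigma = 241.5 MPa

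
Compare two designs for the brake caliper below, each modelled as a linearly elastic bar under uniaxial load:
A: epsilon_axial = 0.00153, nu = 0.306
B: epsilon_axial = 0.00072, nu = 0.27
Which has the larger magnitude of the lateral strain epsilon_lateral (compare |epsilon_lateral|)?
Model: a linearly elastic bar under uniaxial load, so epsilon_lateral = -nu·epsilon_axial (SI units).
  A: epsilon_lateral = -(0.306 × 0.00153) = -0.0004682
  B: epsilon_lateral = -(0.27 × 0.00072) = -0.0001944
|epsilon_lateral|: A = 0.0004682, B = 0.0001944, so A is larger in magnitude.
Final answer: A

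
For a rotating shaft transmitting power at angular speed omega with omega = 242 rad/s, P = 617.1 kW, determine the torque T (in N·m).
Model: a rotating shaft transmitting power at angular speed omega, so P = T·omega.
Solve for T: T = P / omega.
Convert to SI units:
  P = 617.1 kW = 617100 W
Substitute:
  T = 617100 / 242
  T = 2550 N·m
Final answer: T = 2550 N·m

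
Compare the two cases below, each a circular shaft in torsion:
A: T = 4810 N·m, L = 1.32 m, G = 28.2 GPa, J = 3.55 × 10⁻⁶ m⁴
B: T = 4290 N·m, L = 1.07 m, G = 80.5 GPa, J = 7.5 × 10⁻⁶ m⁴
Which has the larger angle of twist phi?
Model: a circular shaft in torsion, so phi = (T·L) / (G·J) (SI units).
  A: phi = (4810 × 1.32) / ((2.82 × 10¹⁰) × (3.55 × 10⁻⁶)) = 0.06342 rad = 3.634°
  B: phi = (4290 × 1.07) / ((8.05 × 10¹⁰) × (7.5 × 10⁻⁶)) = 0.007603 rad = 0.4356°
3.634° > 0.4356°, so A is larger.
Final answer: A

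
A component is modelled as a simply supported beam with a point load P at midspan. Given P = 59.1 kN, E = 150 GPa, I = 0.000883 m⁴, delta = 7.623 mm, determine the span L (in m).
Model: a simply supported beam with a point load P at midspan, so delta = (P·L^3) / (48·E·I).
Solve for L: L = ((48·delta·E·I) / P)^(1/3).
Convert to SI units:
  P = 59.1 kN = 59100 N
  E = 150 GPa = 1.5 × 10¹¹ Pa
  delta = 7.623 mm = 0.007623 m
Substitute:
  L = ((48 × 0.007623 × (1.5 × 10¹¹) × 0.000883) / 59100)^(1/3)
  L = 9.36 m
Final answer: L = 9.36 m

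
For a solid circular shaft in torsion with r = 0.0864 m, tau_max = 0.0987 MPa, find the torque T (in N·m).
Model: a solid circular shaft in torsion, so tau_max = (2·T) / (π·r^3).
Solve for T: T = (π·tau_max·r^3) / 2.
Convert to SI units:
  tau_max = 0.0987 MPa = 98700 Pa
Substitute:
  T = (π × 98700 × 0.0864^3) / 2
  T = 99.99 N·m
Final answer: T = 99.99 N·m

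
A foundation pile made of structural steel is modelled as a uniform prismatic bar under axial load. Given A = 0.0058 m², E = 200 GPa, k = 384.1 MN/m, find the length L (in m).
Model: a uniform prismatic bar under axial load, so k = (A·E) / L.
Solve for L: L = (A·E) / k.
Convert to SI units:
  E = 200 GPa = 2 × 10¹¹ Pa
  k = 384.1 MN/m = 3.841 × 10⁸ N/m
Substitute:
  L = (0.0058 × (2 × 10¹¹)) / (3.841 × 10⁸)
  L = 3.02 m
Final answer: L = 3.02 m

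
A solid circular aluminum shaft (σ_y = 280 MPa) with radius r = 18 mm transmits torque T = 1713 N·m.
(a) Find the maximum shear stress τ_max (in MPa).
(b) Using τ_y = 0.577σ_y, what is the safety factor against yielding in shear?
(a) For a solid circular shaft, τ_max = T·r/J with J = π·r^4/2, i.e. τ_max = 2·T / (π·r^3). Convert r = 18 mm = 0.018 m.
  τ_max = (2 × 1713) / (π × 0.018^3) = 1.87 × 10⁸ Pa = 187 MPa
(b) τ_y = 0.577 × 280 = 161.56 MPa
  SF = τ_y/τ_max = 161.56 / 187 = 0.864
Final answer: (a) τ_max = 187 MPa, (b) SF = 0.864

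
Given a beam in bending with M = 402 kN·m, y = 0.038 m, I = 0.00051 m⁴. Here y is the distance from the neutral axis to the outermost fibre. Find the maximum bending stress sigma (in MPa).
Model: a beam in bending, so sigma = (M·y) / I.
Convert to SI units:
  M = 402 kN·m = 402000 N·m
Substitute:
  sigma = (402000 × 0.038) / 0.00051
  sigma = 2.995 × 10⁷ Pa
Convert: sigma = 2.995 × 10⁷ Pa = 29.95 MPa
Final answer: sigma = 29.95 MPa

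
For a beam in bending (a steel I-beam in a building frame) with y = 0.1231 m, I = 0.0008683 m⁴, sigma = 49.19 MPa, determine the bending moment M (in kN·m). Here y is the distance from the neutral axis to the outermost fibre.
Model: a beam in bending, so sigma = (M·y) / I.
Solve for M: M = (sigma·I) / y.
Convert to SI units:
  sigma = 49.19 MPa = 4.919 × 10⁷ Pa
Substitute:
  M = ((4.919 × 10⁷) × 0.0008683) / 0.1231
  M = 347000 N·m
Convert: M = 347000 N·m = 347 kN·m
Final answer: M = 347 kN·m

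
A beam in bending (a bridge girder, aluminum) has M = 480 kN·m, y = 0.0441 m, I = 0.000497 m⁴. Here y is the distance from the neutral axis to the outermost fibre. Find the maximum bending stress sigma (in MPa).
Model: a beam in bending, so sigma = (M·y) / I.
Convert to SI units:
  M = 480 kN·m = 480000 N·m
Substitute:
  sigma = (480000 × 0.0441) / 0.000497
  sigma = 4.259 × 10⁷ Pa
Convert: sigma = 4.259 × 10⁷ Pa = 42.59 MPa
Final answer: sigma = 42.59 MPa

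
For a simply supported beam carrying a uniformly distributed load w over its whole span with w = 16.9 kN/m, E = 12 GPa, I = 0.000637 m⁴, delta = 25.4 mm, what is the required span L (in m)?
Model: a simply supported beam carrying a uniformly distributed load w over its whole span, so delta = (5·w·L^4) / (384·E·I).
Solve for L: L = ((384·delta·E·I) / (5·w))^(1/4).
Convert to SI units:
  w = 16.9 kN/m = 16900 N/m
  E = 12 GPa = 1.2 × 10¹⁰ Pa
  delta = 25.4 mm = 0.0254 m
Substitute:
  L = ((384 × 0.0254 × (1.2 × 10¹⁰) × 0.000637) / (5 × 16900))^(1/4)
  L = 5.45 m
Final answer: L = 5.45 m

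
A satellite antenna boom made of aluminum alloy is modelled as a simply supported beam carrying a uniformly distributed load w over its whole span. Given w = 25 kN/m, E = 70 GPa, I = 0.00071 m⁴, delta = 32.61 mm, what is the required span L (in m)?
Model: a simply supported beam carrying a uniformly distributed load w over its whole span, so delta = (5·w·L^4) / (384·E·I).
Solve for L: L = ((384·delta·E·I) / (5·w))^(1/4).
Convert to SI units:
  w = 25 kN/m = 25000 N/m
  E = 70 GPa = 7 × 10¹⁰ Pa
  delta = 32.61 mm = 0.03261 m
Substitute:
  L = ((384 × 0.03261 × (7 × 10¹⁰) × 0.00071) / (5 × 25000))^(1/4)
  L = 8.4 m
Final answer: L = 8.4 m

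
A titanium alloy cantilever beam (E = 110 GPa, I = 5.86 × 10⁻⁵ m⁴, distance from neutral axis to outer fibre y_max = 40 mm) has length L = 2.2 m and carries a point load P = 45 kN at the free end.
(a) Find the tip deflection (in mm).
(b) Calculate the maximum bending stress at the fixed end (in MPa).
(a) Tip deflection of a cantilever with an end point load: δ = P·L^3 / (3·E·I). Convert P = 45 kN = 45000 N, E = 110 GPa = 1.1 × 10¹¹ Pa.
  δ = (45000 × 2.2^3) / (3 × (1.1 × 10¹¹) × (5.86 × 10⁻⁵)) = 0.02478 m = 24.78 mm
(b) Maximum bending moment at the fixed end: M = P·L = 45000 × 2.2 = 99000 N·m. Convert y_max = 40 mm = 0.04 m.
  σ = M·y_max / I = (99000 × 0.04) / (5.86 × 10⁻⁵) = 6.758 × 10⁷ Pa = 67.58 MPa
Final answer: (a) δ = 24.78 mm, (b) σ = 67.58 MPa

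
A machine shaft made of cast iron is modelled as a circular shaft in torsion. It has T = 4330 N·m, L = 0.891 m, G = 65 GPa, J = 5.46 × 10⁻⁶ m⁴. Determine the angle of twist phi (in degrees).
Model: a circular shaft in torsion, so phi = (T·L) / (G·J).
Convert to SI units:
  G = 65 GPa = 6.5 × 10¹⁰ Pa
Substitute:
  phi = (4330 × 0.891) / ((6.5 × 10¹⁰) × (5.46 × 10⁻⁶))
  phi = 0.01087 rad
Convert to degrees: phi = 0.01087 × 180/π = 0.6228°
Final answer: phi = 0.6228°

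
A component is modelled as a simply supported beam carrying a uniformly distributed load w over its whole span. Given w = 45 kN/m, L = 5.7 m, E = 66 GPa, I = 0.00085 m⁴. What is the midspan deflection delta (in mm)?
Model: a simply supported beam carrying a uniformly distributed load w over its whole span, so delta = (5·w·L^4) / (384·E·I).
Convert to SI units:
  w = 45 kN/m = 45000 N/m
  E = 66 GPa = 6.6 × 10¹⁰ Pa
Substitute:
  delta = (5 × 45000 × 5.7^4) / (384 × (6.6 × 10¹⁰) × 0.00085)
  delta = 0.01103 m
Convert: delta = 0.01103 m = 11.03 mm
Final answer: delta = 11.03 mm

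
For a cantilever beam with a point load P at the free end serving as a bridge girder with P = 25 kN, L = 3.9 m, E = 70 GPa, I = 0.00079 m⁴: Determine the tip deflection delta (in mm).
Model: a cantilever beam with a point load P at the free end, so delta = (P·L^3) / (3·E·I).
Convert to SI units:
  P = 25 kN = 25000 N
  E = 70 GPa = 7 × 10¹⁰ Pa
Substitute:
  delta = (25000 × 3.9^3) / (3 × (7 × 10¹⁰) × 0.00079)
  delta = 0.008939 m
Convert: delta = 0.008939 m = 8.939 mm
Final answer: delta = 8.939 mm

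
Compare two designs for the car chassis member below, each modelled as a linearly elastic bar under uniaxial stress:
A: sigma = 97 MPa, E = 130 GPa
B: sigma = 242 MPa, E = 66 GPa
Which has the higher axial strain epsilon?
Model: a linearly elastic bar under uniaxial stress, so epsilon = sigma / E (SI units).
  A: epsilon = (9.7 × 10⁷) / (1.3 × 10¹¹) = 0.0007462
  B: epsilon = (2.42 × 10⁸) / (6.6 × 10¹⁰) = 0.003667
0.003667 > 0.0007462, so B is larger.
Final answer: B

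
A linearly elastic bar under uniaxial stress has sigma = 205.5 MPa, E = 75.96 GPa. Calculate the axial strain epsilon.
Model: a linearly elastic bar under uniaxial stress, so epsilon = sigma / E.
Convert to SI units:
  sigma = 205.5 MPa = 2.055 × 10⁸ Pa
  E = 75.96 GPa = 7.596 × 10¹⁰ Pa
Substitute:
  epsilon = (2.055 × 10⁸) / (7.596 × 10¹⁰)
  epsilon = 0.002705
Final answer: epsilon = 0.002705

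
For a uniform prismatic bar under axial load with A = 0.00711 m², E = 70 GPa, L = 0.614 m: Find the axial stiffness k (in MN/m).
Model: a uniform prismatic bar under axial load, so k = (A·E) / L.
Convert to SI units:
  E = 70 GPa = 7 × 10¹⁰ Pa
Substitute:
  k = (0.00711 × (7 × 10¹⁰)) / 0.614
  k = 8.106 × 10⁸ N/m
Convert: k = 8.106 × 10⁸ N/m = 810.6 MN/m
Final answer: k = 810.6 MN/m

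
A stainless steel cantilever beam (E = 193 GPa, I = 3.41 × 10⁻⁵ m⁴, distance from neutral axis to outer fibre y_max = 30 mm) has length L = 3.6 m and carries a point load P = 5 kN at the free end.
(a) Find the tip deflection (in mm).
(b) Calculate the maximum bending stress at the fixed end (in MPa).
(a) Tip deflection of a cantilever with an end point load: δ = P·L^3 / (3·E·I). Convert P = 5 kN = 5000 N, E = 193 GPa = 1.93 × 10¹¹ Pa.
  δ = (5000 × 3.6^3) / (3 × (1.93 × 10¹¹) × (3.41 × 10⁻⁵)) = 0.01182 m = 11.82 mm
(b) Maximum bending moment at the fixed end: M = P·L = 5000 × 3.6 = 18000 N·m. Convert y_max = 30 mm = 0.03 m.
  σ = M·y_max / I = (18000 × 0.03) / (3.41 × 10⁻⁵) = 1.584 × 10⁷ Pa = 15.84 MPa
Final answer: (a) δ = 11.82 mm, (b) σ = 15.84 MPa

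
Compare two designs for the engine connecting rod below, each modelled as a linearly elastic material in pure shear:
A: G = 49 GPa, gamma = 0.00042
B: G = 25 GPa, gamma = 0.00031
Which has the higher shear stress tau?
Model: a linearly elastic material in pure shear, so tau = G·gamma (SI units).
  A: tau = (4.9 × 10¹⁰) × 0.00042 = 2.058 × 10⁷ Pa = 20.58 MPa
  B: tau = (2.5 × 10¹⁰) × 0.00031 = 7.75 × 10⁶ Pa = 7.75 MPa
20.58 MPa > 7.75 MPa, so A is larger.
Final answer: A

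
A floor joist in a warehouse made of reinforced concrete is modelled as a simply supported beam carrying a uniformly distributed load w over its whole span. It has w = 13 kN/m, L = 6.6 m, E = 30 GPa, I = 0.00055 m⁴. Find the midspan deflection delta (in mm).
Model: a simply supported beam carrying a uniformly distributed load w over its whole span, so delta = (5·w·L^4) / (384·E·I).
Convert to SI units:
  w = 13 kN/m = 13000 N/m
  E = 30 GPa = 3 × 10¹⁰ Pa
Substitute:
  delta = (5 × 13000 × 6.6^4) / (384 × (3 × 10¹⁰) × 0.00055)
  delta = 0.01947 m
Convert: delta = 0.01947 m = 19.47 mm
Final answer: delta = 19.47 mm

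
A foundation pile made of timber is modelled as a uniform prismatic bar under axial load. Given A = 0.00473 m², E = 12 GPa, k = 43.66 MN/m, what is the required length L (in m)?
Model: a uniform prismatic bar under axial load, so k = (A·E) / L.
Solve for L: L = (A·E) / k.
Convert to SI units:
  E = 12 GPa = 1.2 × 10¹⁰ Pa
  k = 43.66 MN/m = 4.366 × 10⁷ N/m
Substitute:
  L = (0.00473 × (1.2 × 10¹⁰)) / (4.366 × 10⁷)
  L = 1.3 m
Final answer: L = 1.3 m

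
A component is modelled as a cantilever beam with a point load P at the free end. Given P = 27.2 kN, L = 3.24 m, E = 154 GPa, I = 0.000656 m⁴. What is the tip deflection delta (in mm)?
Model: a cantilever beam with a point load P at the free end, so delta = (P·L^3) / (3·E·I).
Convert to SI units:
  P = 27.2 kN = 27200 N
  E = 154 GPa = 1.54 × 10¹¹ Pa
Substitute:
  delta = (27200 × 3.24^3) / (3 × (1.54 × 10¹¹) × 0.000656)
  delta = 0.003053 m
Convert: delta = 0.003053 m = 3.053 mm
Final answer: delta = 3.053 mm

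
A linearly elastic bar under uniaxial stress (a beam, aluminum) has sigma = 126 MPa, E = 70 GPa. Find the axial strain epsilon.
Model: a linearly elastic bar under uniaxial stress, so epsilon = sigma / E.
Convert to SI units:
  sigma = 126 MPa = 1.26 × 10⁸ Pa
  E = 70 GPa = 7 × 10¹⁰ Pa
Substitute:
  epsilon = (1.26 × 10⁸) / (7 × 10¹⁰)
  epsilon = 0.0018
Final answer: epsilon = 0.0018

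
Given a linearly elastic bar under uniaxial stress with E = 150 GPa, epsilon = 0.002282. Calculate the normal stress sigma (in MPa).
Model: a linearly elastic bar under uniaxial stress, so sigma = E·epsilon.
Convert to SI units:
  E = 150 GPa = 1.5 × 10¹¹ Pa
Substitute:
  sigma = (1.5 × 10¹¹) × 0.002282
  sigma = 3.423 × 10⁸ Pa
Convert: sigma = 3.423 × 10⁸ Pa = 342.3 MPa
Final answer: sigma = 342.3 MPa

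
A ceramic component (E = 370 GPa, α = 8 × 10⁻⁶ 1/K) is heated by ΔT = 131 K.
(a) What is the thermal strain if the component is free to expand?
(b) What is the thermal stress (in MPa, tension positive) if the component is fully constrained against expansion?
(a) Free thermal strain ε_th = α·ΔT = (8 × 10⁻⁶) × 131 = 0.001048
(b) Fully constrained, the expansion is suppressed, so σ = -E·α·ΔT. Convert E = 370 GPa = 3.7 × 10¹¹ Pa.
  σ = -(3.7 × 10¹¹) × (8 × 10⁻⁶) × 131 = -3.878 × 10⁸ Pa = -387.8 MPa (compressive)
Final answer: (a) ε_th = 0.001048, (b) σ = -387.8 MPa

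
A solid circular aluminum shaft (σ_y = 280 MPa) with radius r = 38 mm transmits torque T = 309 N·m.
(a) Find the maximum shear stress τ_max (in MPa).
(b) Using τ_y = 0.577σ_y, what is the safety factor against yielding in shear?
(a) For a solid circular shaft, τ_max = T·r/J with J = π·r^4/2, i.e. τ_max = 2·T / (π·r^3). Convert r = 38 mm = 0.038 m.
  τ_max = (2 × 309) / (π × 0.038^3) = 3.585 × 10⁶ Pa = 3.585 MPa
(b) τ_y = 0.577 × 280 = 161.56 MPa
  SF = τ_y/τ_max = 161.56 / 3.585 = 45.07
Final answer: (a) τ_max = 3.585 MPa, (b) SF = 45.07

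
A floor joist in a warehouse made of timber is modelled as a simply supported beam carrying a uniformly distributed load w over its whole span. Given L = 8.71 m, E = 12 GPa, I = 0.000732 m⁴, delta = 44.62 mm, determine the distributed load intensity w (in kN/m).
Model: a simply supported beam carrying a uniformly distributed load w over its whole span, so delta = (5·w·L^4) / (384·E·I).
Solve for w: w = (384·delta·E·I) / (5·L^4).
Convert to SI units:
  E = 12 GPa = 1.2 × 10¹⁰ Pa
  delta = 44.62 mm = 0.04462 m
Substitute:
  w = (384 × 0.04462 × (1.2 × 10¹⁰) × 0.000732) / (5 × 8.71^4)
  w = 5230 N/m
Convert: w = 5230 N/m = 5.23 kN/m
Final answer: w = 5.23 kN/m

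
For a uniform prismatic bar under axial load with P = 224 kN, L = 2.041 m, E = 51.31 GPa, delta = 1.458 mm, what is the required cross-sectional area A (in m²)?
Model: a uniform prismatic bar under axial load, so delta = (P·L) / (A·E).
Solve for A: A = (P·L) / (delta·E).
Convert to SI units:
  P = 224 kN = 224000 N
  E = 51.31 GPa = 5.131 × 10¹⁰ Pa
  delta = 1.458 mm = 0.001458 m
Substitute:
  A = (224000 × 2.041) / (0.001458 × (5.131 × 10¹⁰))
  A = 0.006111 m²
Final answer: A = 0.006111 m²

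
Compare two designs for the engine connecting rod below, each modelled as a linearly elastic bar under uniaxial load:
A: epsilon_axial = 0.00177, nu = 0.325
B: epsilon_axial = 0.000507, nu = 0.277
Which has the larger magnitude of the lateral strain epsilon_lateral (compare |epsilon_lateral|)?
Model: a linearly elastic bar under uniaxial load, so epsilon_lateral = -nu·epsilon_axial (SI units).
  A: epsilon_lateral = -(0.325 × 0.00177) = -0.0005753
  B: epsilon_lateral = -(0.277 × 0.000507) = -0.0001404
|epsilon_lateral|: A = 0.0005753, B = 0.0001404, so A is larger in magnitude.
Final answer: A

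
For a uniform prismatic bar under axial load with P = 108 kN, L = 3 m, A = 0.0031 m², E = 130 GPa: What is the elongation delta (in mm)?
Model: a uniform prismatic bar under axial load, so delta = (P·L) / (A·E).
Convert to SI units:
  P = 108 kN = 108000 N
  E = 130 GPa = 1.3 × 10¹¹ Pa
Substitute:
  delta = (108000 × 3) / (0.0031 × (1.3 × 10¹¹))
  delta = 0.000804 m
Convert: delta = 0.000804 m = 0.804 mm
Final answer: delta = 0.804 mm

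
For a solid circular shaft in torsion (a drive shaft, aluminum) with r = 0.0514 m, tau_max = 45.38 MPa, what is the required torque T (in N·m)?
Model: a solid circular shaft in torsion, so tau_max = (2·T) / (π·r^3).
Solve for T: T = (π·tau_max·r^3) / 2.
Convert to SI units:
  tau_max = 45.38 MPa = 4.538 × 10⁷ Pa
Substitute:
  T = (π × (4.538 × 10⁷) × 0.0514^3) / 2
  T = 9680 N·m
Final answer: T = 9680 N·m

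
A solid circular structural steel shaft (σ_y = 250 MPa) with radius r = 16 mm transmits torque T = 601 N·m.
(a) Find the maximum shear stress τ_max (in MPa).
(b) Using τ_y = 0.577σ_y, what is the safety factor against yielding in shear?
(a) For a solid circular shaft, τ_max = T·r/J with J = π·r^4/2, i.e. τ_max = 2·T / (π·r^3). Convert r = 16 mm = 0.016 m.
  τ_max = (2 × 601) / (π × 0.016^3) = 9.341 × 10⁷ Pa = 93.41 MPa
(b) τ_y = 0.577 × 250 = 144.25 MPa
  SF = τ_y/τ_max = 144.25 / 93.41 = 1.544
Final answer: (a) τ_max = 93.41 MPa, (b) SF = 1.544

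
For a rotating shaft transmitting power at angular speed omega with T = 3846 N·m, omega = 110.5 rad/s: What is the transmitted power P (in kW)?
Model: a rotating shaft transmitting power at angular speed omega, so P = T·omega.
Substitute:
  P = 3846 × 110.5
  P = 425000 W
Convert: P = 425000 W = 425 kW
Final answer: P = 425 kW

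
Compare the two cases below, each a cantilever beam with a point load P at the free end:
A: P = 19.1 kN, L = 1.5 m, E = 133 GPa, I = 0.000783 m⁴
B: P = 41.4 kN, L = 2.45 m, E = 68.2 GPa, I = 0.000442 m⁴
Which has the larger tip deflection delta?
Model: a cantilever beam with a point load P at the free end, so delta = (P·L^3) / (3·E·I) (SI units).
  A: delta = (19100 × 1.5^3) / (3 × (1.33 × 10¹¹) × 0.000783) = 0.0002063 m = 0.2063 mm
  B: delta = (41400 × 2.45^3) / (3 × (6.82 × 10¹⁰) × 0.000442) = 0.006732 m = 6.732 mm
6.732 mm > 0.2063 mm, so B is larger.
Final answer: B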